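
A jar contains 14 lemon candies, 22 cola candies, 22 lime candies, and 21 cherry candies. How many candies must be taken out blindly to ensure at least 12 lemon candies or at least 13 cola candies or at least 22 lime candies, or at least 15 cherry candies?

The worst case stops just short of every target: 11 lemon, 12 cola, 21 lime, 14 cherry — 11 + 12 + 21 + 14 = 58 candies.
One more candy must push some flavor to its target, so 58 + 1 = 59.

59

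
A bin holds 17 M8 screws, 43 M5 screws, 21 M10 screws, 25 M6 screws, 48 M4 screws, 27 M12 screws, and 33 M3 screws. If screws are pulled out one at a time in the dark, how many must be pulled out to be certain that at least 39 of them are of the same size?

200

Treat the 7 sizes as pigeonholes.
In the worst case we take at most 38 of each size, but all 17 M8, all 21 M10, all 25 M6, all 27 M12, and all 33 M3 (fewer than 38), giving 17 + 38 + 21 + 25 + 38 + 27 + 33 = 199.
One more screw then forces some size to 39, so 199 + 1 = 200.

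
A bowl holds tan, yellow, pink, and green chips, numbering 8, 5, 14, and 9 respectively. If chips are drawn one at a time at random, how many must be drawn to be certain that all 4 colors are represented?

The hardest color to obtain is yellow: we could draw every other chip first — 36 − 5 = 31 chips — without a single yellow one.
The next draw must be yellow, so 31 + 1 = 32.

32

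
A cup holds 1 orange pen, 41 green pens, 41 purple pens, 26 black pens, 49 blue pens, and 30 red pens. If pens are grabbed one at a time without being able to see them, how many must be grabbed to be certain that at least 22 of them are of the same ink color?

In the worst case we take at most 21 of each ink color, but all 1 orange (fewer than 21), giving 1 + 21 + 21 + 21 + 21 + 21 = 106.
One more pen then forces some ink color to 22, so 106 + 1 = 107.

107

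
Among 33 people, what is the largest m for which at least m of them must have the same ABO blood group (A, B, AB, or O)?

9

There are 4 ABO blood groups, which serve as the pigeonholes.
If each of the 4 ABO blood groups held at most 8, the total would be at most 4 × 8 = 32 < 33, a contradiction.
So at least one holds ⌈33/4⌉ = 9.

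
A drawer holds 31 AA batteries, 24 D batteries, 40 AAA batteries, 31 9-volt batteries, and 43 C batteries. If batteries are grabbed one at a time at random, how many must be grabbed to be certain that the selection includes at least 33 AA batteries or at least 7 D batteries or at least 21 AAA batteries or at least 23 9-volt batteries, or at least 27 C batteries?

106

The worst case stops just short of every target: all 31 AA, 6 D, 20 AAA, 22 9-volt, 26 C — 31 + 6 + 20 + 22 + 26 = 105 batteries.
One more battery must push some type to its target, so 105 + 1 = 106.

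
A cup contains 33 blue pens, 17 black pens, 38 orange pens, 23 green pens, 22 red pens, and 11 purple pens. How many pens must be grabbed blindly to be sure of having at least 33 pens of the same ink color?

138

Treat the 6 ink colors as pigeonholes.
In the worst case we take at most 32 of each ink color, but all 17 black, all 23 green, all 22 red, and all 11 purple (fewer than 32), giving 32 + 17 + 32 + 23 + 22 + 11 = 137.
One more pen then forces some ink color to 33, so 137 + 1 = 138.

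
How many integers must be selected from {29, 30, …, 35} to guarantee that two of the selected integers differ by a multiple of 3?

4

Use the pigeonhole principle on residue classes: group the integers by remainder mod 3; there are 3 residue classes, each nonempty in this range.
Choosing one from each class (3 integers) avoids any shared remainder.
One more choice must repeat a class, so two differ by a multiple of 3. Hence 3 + 1 = 4.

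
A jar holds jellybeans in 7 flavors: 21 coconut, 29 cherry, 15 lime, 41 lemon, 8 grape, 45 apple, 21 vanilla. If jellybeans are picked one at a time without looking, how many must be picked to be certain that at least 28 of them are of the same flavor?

147

In the worst case we take at most 27 of each flavor, but all 21 coconut, all 15 lime, all 8 grape, and all 21 vanilla (fewer than 27), giving 21 + 27 + 15 + 27 + 8 + 27 + 21 = 146.
One more jellybean then forces some flavor to 28, so 146 + 1 = 147.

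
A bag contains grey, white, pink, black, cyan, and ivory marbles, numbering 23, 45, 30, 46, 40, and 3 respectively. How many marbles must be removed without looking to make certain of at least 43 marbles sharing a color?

In the worst case we take at most 42 of each color, but all 23 grey, all 30 pink, all 40 cyan, and all 3 ivory (fewer than 42), giving 23 + 42 + 30 + 42 + 40 + 3 = 180.
One more marble then forces some color to 43, so 180 + 1 = 181.

181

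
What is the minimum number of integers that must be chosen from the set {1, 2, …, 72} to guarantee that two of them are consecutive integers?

37

Partition {1, …, 72} into 36 pairs: {1,2}, {3,4}, …, {71,72}.
Choosing 36 integers — say the 36 even numbers 2, 4, …, 72 — takes one from each pair and avoids the property.
Choosing 37 forces two into the same pair by pigeonhole, and those are consecutive. So 37.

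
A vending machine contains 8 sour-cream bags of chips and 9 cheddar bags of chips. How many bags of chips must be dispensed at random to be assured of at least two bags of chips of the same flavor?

3

Treat the 2 flavors as pigeonholes.
The worst case takes 1 bag of chips of each flavor without reaching 2 of any: 2 × 1 = 2.
The next bag of chips must bring some flavor to 2, so 2 + 1 = 3.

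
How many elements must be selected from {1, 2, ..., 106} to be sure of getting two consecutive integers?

54

Partition {1, …, 106} into 53 pairs: {1,2}, {3,4}, …, {105,106}.
Choosing 53 integers — say the 53 even numbers 2, 4, …, 106 — takes one from each pair and avoids the property.
Choosing 54 forces two into the same pair by pigeonhole, and those are consecutive. So 54.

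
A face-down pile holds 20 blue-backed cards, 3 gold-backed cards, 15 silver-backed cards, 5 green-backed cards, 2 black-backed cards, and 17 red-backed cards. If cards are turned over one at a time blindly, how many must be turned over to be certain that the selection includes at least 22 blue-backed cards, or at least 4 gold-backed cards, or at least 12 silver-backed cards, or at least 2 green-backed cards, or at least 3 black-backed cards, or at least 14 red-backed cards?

51

The worst case stops just short of every target: all 20 blue-backed, 3 gold-backed, 11 silver-backed, 1 green-backed, 2 black-backed, 13 red-backed — 20 + 3 + 11 + 1 + 2 + 13 = 50 cards.
One more card must push some back color to its target, so 50 + 1 = 51.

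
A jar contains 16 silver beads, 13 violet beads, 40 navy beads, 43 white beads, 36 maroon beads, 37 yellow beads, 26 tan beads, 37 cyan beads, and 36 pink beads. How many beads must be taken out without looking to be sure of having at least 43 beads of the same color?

284

Treat the 9 colors as pigeonholes.
In the worst case we take at most 42 of each color, but all 16 silver, all 13 violet, all 40 navy, all 36 maroon, all 37 yellow, all 26 tan, all 37 cyan, and all 36 pink (fewer than 42), giving 16 + 13 + 40 + 42 + 36 + 37 + 26 + 37 + 36 = 283.
One more bead then forces some color to 43, so 283 + 1 = 284.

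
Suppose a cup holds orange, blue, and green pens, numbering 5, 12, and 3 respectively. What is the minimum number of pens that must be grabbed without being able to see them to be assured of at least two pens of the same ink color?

The worst case takes 1 pen of each ink color without reaching 2 of any: 3 × 1 = 3.
The next pen must bring some ink color to 2, so 3 + 1 = 4.

4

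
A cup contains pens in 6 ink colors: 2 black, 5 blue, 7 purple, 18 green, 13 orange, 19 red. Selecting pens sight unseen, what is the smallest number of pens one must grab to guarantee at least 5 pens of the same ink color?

Treat the 6 ink colors as pigeonholes.
In the worst case we take at most 4 of each ink color, but all 2 black (fewer than 4), giving 2 + 4 + 4 + 4 + 4 + 4 = 22.
One more pen then forces some ink color to 5, so 22 + 1 = 23.

23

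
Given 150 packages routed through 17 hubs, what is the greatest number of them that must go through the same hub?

9

If each of the 17 hubs held at most 8, the total would be at most 17 × 8 = 136 < 150, a contradiction.
So at least one holds ⌈150/17⌉ = 9.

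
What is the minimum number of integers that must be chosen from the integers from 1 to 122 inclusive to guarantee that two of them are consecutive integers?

Partition {1, …, 122} into 61 pairs: {1,2}, {3,4}, …, {121,122}.
Choosing 61 integers — say the 61 even numbers 2, 4, …, 122 — takes one from each pair and avoids the property.
Choosing 62 forces two into the same pair by pigeonhole, and those are consecutive. So 62.

62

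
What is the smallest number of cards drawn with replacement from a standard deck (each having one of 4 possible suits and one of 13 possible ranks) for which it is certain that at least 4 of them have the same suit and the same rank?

157

There are 4 × 13 = 52 (suit, rank) combinations acting as pigeonholes.
With 52 × 3 = 156 cards drawn with replacement from a standard deck we could place exactly 3 in each, with no (suit, rank) pair reaching 4.
One more forces some (suit, rank) pair to hold 4, so 156 + 1 = 157.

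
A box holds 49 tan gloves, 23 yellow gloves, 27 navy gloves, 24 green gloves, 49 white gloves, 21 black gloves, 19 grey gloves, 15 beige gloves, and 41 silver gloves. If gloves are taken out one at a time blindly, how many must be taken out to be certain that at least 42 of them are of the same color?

In the worst case we take at most 41 of each color, but all 23 yellow, all 27 navy, all 24 green, all 21 black, all 19 grey, and all 15 beige (fewer than 41), giving 41 + 23 + 27 + 24 + 41 + 21 + 19 + 15 + 41 = 252.
One more glove then forces some color to 42, so 252 + 1 = 253.

253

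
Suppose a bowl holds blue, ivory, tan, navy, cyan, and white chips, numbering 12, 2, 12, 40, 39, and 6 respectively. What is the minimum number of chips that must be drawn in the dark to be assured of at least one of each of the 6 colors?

The hardest color to obtain is ivory: we could draw every other chip first — 111 − 2 = 109 chips — without a single ivory one.
The next draw must be ivory, so 109 + 1 = 110.

110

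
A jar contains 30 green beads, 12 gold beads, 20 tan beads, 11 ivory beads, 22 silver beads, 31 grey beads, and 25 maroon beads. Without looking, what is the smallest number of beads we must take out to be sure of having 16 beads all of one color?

99

In the worst case we take at most 15 of each color, but all 12 gold and all 11 ivory (fewer than 15), giving 15 + 12 + 15 + 11 + 15 + 15 + 15 = 98.
One more bead then forces some color to 16, so 98 + 1 = 99.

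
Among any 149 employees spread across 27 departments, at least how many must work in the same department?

The 149 employees fall into 27 departments.
If each of the 27 departments held at most 5, the total would be at most 27 × 5 = 135 < 149, a contradiction.
So at least one holds ⌈149/27⌉ = 6.

6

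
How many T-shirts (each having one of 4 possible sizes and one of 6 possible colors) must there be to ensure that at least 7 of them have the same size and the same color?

145

There are 4 × 6 = 24 (size, color) combinations acting as pigeonholes.
With 24 × 6 = 144 T-shirts we could place exactly 6 in each, with no (size, color) pair reaching 7.
One more forces some (size, color) pair to hold 7, so 144 + 1 = 145.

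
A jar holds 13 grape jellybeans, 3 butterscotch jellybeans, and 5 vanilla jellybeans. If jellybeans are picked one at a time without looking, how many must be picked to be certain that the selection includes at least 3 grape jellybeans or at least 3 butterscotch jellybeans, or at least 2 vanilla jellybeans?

The worst case stops just short of every target: 2 grape, 2 butterscotch, 1 vanilla — 2 + 2 + 1 = 5 jellybeans.
One more jellybean must push some flavor to its target, so 5 + 1 = 6.

6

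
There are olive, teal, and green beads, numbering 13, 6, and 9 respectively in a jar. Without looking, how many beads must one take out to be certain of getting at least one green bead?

20

To avoid green beads as long as possible, exhaust the other 2 colors first.
The worst case draws every non-green bead first: 13 + 6 = 19.
The next draw is then forced to be green, giving 19 + 1 = 20.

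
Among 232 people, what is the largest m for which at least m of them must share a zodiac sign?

The 232 people fall into 12 zodiac signs.
If each of the 12 zodiac signs held at most 19, the total would be at most 12 × 19 = 228 < 232, a contradiction.
So at least one holds ⌈232/12⌉ = 20.

20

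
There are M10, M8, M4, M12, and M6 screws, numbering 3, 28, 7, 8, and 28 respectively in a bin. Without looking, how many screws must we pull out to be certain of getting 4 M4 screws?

71

To avoid M4 screws as long as possible, exhaust the other 4 sizes first.
The worst case draws every non-M4 screw first: 3 + 28 + 8 + 28 = 67.
The next 4 draws are then forced to be M4, giving 67 + 4 = 71.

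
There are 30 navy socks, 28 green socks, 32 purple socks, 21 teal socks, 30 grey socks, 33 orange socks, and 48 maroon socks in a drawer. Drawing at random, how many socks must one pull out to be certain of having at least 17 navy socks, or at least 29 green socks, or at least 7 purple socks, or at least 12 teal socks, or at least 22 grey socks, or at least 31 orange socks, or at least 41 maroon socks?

The worst case stops just short of every target: 16 navy, 28 green, 6 purple, 11 teal, 21 grey, 30 orange, 40 maroon — 16 + 28 + 6 + 11 + 21 + 30 + 40 = 152 socks.
One more sock must push some color to its target, so 152 + 1 = 153.

153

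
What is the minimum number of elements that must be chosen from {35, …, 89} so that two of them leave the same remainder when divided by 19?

20

Use the pigeonhole principle on residue classes: group the integers by remainder mod 19; there are 19 residue classes, each nonempty in this range.
Choosing one from each class (19 integers) avoids any shared remainder.
One more choice must repeat a class, so two differ by a multiple of 19. Hence 19 + 1 = 20.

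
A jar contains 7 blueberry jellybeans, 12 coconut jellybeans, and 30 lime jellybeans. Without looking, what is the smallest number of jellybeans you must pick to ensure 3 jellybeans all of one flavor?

Treat the 3 flavors as pigeonholes.
The worst case takes 2 jellybeans of each flavor without reaching 3 of any: 3 × 2 = 6.
The next jellybean must bring some flavor to 3, so 6 + 1 = 7.

7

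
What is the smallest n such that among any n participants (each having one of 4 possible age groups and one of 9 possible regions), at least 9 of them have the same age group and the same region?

There are 4 × 9 = 36 (age group, region) combinations acting as pigeonholes.
With 36 × 8 = 288 participants we could place exactly 8 in each, with no (age group, region) pair reaching 9.
One more forces some (age group, region) pair to hold 9, so 288 + 1 = 289.

289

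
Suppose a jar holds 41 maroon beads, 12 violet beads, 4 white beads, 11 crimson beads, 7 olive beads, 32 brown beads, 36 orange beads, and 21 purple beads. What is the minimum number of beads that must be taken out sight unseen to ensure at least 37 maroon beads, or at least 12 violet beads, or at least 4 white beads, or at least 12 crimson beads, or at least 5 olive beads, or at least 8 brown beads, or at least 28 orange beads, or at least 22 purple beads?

Each of the 8 colors has its own threshold; avoid all of them simultaneously.
The worst case stops just short of every target: 36 maroon, 11 violet, 3 white, 11 crimson, 4 olive, 7 brown, 27 orange, 21 purple — 36 + 11 + 3 + 11 + 4 + 7 + 27 + 21 = 120 beads.
One more bead must push some color to its target, so 120 + 1 = 121.

121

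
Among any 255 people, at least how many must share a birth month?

There are 12 months of the year, which serve as the pigeonholes.
If each of the 12 months of the year held at most 21, the total would be at most 12 × 21 = 252 < 255, a contradiction.
So at least one holds ⌈255/12⌉ = 22.

22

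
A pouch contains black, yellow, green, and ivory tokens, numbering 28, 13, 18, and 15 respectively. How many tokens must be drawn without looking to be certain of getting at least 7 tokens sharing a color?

25

The worst case takes 6 tokens of each color without reaching 7 of any: 4 × 6 = 24.
The next token must bring some color to 7, so 24 + 1 = 25.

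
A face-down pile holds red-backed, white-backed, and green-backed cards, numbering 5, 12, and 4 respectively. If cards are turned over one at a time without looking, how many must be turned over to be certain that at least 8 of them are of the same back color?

In the worst case we take at most 7 of each back color, but all 5 red-backed and all 4 green-backed (fewer than 7), giving 5 + 7 + 4 = 16.
One more card then forces some back color to 8, so 16 + 1 = 17.

17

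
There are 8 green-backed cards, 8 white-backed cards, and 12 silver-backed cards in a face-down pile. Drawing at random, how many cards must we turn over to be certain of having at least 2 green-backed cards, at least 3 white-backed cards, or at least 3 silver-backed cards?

Each of the 3 back colors has its own threshold; avoid all of them simultaneously.
The worst case stops just short of every target: 1 green-backed, 2 white-backed, 2 silver-backed — 1 + 2 + 2 = 5 cards.
One more card must push some back color to its target, so 5 + 1 = 6.

6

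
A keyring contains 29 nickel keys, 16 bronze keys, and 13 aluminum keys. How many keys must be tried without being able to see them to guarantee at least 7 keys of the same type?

The worst case takes 6 keys of each type without reaching 7 of any: 3 × 6 = 18.
The next key must bring some type to 7, so 18 + 1 = 19.

19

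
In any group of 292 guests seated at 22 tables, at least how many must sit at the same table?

14

If each of the 22 tables held at most 13, the total would be at most 22 × 13 = 286 < 292, a contradiction.
So at least one holds ⌈292/22⌉ = 14.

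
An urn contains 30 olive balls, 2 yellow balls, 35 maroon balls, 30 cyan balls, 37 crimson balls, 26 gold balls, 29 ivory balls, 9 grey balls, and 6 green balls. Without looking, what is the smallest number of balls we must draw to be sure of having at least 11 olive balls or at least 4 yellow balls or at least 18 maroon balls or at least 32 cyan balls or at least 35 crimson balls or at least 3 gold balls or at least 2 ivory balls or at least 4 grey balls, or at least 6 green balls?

105

The worst case stops just short of every target: 10 olive, all 2 yellow, 17 maroon, all 30 cyan, 34 crimson, 2 gold, 1 ivory, 3 grey, 5 green — 10 + 2 + 17 + 30 + 34 + 2 + 1 + 3 + 5 = 104 balls.
One more ball must push some color to its target, so 104 + 1 = 105.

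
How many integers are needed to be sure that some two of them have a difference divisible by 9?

Two integers differ by a multiple of 9 exactly when they share a remainder mod 9.
There are 9 residue classes mod 9, so 9 integers can all lie in distinct classes.
One more integer must repeat a residue, giving a difference divisible by 9. So n = 9 + 1 = 10.

10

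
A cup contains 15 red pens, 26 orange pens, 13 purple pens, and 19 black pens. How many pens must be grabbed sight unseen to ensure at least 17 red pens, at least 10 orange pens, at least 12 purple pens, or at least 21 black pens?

Each of the 4 ink colors has its own threshold; avoid all of them simultaneously.
The worst case stops just short of every target: all 15 red, 9 orange, 11 purple, all 19 black — 15 + 9 + 11 + 19 = 54 pens.
One more pen must push some ink color to its target, so 54 + 1 = 55.

55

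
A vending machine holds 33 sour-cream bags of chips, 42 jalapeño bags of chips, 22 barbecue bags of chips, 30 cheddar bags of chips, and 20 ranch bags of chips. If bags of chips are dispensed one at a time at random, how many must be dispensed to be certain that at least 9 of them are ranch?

To avoid ranch bags of chips as long as possible, exhaust the other 4 flavors first.
The worst case draws every non-ranch bag of chips first: 33 + 42 + 22 + 30 = 127.
The next 9 draws are then forced to be ranch, giving 127 + 9 = 136.

136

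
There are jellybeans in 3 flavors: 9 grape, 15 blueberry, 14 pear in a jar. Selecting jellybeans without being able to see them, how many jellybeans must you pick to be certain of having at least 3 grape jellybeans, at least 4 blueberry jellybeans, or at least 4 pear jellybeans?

Each of the 3 flavors has its own threshold; avoid all of them simultaneously.
The worst case stops just short of every target: 2 grape, 3 blueberry, 3 pear — 2 + 3 + 3 = 8 jellybeans.
One more jellybean must push some flavor to its target, so 8 + 1 = 9.

9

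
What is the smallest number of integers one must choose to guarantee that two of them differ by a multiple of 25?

Two integers differ by a multiple of 25 exactly when they share a remainder mod 25.
There are 25 residue classes mod 25, so 25 integers can all lie in distinct classes.
One more integer must repeat a residue, giving a difference divisible by 25. So n = 25 + 1 = 26.

26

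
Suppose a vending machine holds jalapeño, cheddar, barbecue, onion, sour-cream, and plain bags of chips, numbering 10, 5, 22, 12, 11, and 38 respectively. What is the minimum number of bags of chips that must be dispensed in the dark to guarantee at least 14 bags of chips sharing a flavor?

Treat the 6 flavors as pigeonholes.
In the worst case we take at most 13 of each flavor, but all 10 jalapeño, all 5 cheddar, all 12 onion, and all 11 sour-cream (fewer than 13), giving 10 + 5 + 13 + 12 + 11 + 13 = 64.
One more bag of chips then forces some flavor to 14, so 64 + 1 = 65.

65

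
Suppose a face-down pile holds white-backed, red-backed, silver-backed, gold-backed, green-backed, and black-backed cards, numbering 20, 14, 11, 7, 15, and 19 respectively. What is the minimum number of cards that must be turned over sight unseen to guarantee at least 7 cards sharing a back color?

37

The worst case takes 6 cards of each back color without reaching 7 of any: 6 × 6 = 36.
The next card must bring some back color to 7, so 36 + 1 = 37.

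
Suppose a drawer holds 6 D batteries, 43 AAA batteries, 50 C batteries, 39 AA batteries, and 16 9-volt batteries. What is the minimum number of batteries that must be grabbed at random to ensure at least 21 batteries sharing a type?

83

Treat the 5 types as pigeonholes.
In the worst case we take at most 20 of each type, but all 6 D and all 16 9-volt (fewer than 20), giving 6 + 20 + 20 + 20 + 16 = 82.
One more battery then forces some type to 21, so 82 + 1 = 83.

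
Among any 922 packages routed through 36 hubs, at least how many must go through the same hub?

26

If each of the 36 hubs held at most 25, the total would be at most 36 × 25 = 900 < 922, a contradiction.
So at least one holds ⌈922/36⌉ = 26.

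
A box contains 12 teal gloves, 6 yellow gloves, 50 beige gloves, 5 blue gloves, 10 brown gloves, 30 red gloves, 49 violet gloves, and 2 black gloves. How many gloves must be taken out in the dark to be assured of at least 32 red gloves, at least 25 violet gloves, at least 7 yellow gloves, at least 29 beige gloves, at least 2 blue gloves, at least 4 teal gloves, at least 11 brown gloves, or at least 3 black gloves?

The worst case stops just short of every target: 3 teal, 6 yellow, 28 beige, 1 blue, 10 brown, all 30 red, 24 violet, 2 black — 3 + 6 + 28 + 1 + 10 + 30 + 24 + 2 = 104 gloves.
One more glove must push some color to its target, so 104 + 1 = 105.

105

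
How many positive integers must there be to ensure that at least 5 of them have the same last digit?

41

There are 10 possible last digits acting as pigeonholes.
With 10 × 4 = 40 positive integers we could place exactly 4 in each, with no class reaching 5.
One more forces some class to hold 5, so 40 + 1 = 41.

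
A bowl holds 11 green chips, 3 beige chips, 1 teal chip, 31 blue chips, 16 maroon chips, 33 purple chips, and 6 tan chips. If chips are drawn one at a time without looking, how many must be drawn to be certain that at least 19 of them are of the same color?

74

In the worst case we take at most 18 of each color, but all 11 green, all 3 beige, all 1 teal, all 16 maroon, and all 6 tan (fewer than 18), giving 11 + 3 + 1 + 18 + 16 + 18 + 6 = 73.
One more chip then forces some color to 19, so 73 + 1 = 74.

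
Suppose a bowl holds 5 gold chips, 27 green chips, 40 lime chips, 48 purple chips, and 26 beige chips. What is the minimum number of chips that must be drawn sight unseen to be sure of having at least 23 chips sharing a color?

94

In the worst case we take at most 22 of each color, but all 5 gold (fewer than 22), giving 5 + 22 + 22 + 22 + 22 = 93.
One more chip then forces some color to 23, so 93 + 1 = 94.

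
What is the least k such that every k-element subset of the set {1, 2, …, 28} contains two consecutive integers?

Partition {1, …, 28} into 14 pairs: {1,2}, {3,4}, …, {27,28}.
Choosing 14 integers — say the 14 even numbers 2, 4, …, 28 — takes one from each pair and avoids the property.
Choosing 15 forces two into the same pair by pigeonhole, and those are consecutive. So 15.

15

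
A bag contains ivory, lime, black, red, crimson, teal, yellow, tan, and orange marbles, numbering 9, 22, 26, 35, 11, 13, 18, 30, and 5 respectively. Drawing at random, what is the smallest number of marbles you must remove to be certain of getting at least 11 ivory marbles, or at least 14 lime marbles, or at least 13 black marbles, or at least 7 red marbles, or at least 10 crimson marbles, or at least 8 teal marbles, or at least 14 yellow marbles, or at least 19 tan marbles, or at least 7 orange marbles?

Each of the 9 colors has its own threshold; avoid all of them simultaneously.
The worst case stops just short of every target: all 9 ivory, 13 lime, 12 black, 6 red, 9 crimson, 7 teal, 13 yellow, 18 tan, all 5 orange — 9 + 13 + 12 + 6 + 9 + 7 + 13 + 18 + 5 = 92 marbles.
One more marble must push some color to its target, so 92 + 1 = 93.

93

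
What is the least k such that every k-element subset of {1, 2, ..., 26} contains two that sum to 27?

Partition {1, …, 26} into 13 pairs: {1,26}, {2,25}, …, {13,14}.
Choosing 13 integers — say the integers 1 through 13 — takes one from each pair and avoids the property.
Choosing 14 forces two into the same pair by pigeonhole, and those sum to 27. So 14.

14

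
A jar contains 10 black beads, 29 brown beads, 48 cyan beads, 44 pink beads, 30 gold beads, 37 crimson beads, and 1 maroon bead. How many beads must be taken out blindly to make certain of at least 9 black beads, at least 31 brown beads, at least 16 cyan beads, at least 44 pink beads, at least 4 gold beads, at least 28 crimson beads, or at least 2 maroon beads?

The worst case stops just short of every target: 8 black, all 29 brown, 15 cyan, 43 pink, 3 gold, 27 crimson, 1 maroon — 8 + 29 + 15 + 43 + 3 + 27 + 1 = 126 beads.
One more bead must push some color to its target, so 126 + 1 = 127.

127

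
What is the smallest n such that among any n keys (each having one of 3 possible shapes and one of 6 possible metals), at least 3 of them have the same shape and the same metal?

There are 3 × 6 = 18 (shape, metal) combinations acting as pigeonholes.
With 18 × 2 = 36 keys we could place exactly 2 in each, with no (shape, metal) pair reaching 3.
One more forces some (shape, metal) pair to hold 3, so 36 + 1 = 37.

37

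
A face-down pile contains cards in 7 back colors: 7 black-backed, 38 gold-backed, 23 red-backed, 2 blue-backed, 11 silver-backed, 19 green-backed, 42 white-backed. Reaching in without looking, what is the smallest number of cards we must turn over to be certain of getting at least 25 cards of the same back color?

In the worst case we take at most 24 of each back color, but all 7 black-backed, all 23 red-backed, all 2 blue-backed, all 11 silver-backed, and all 19 green-backed (fewer than 24), giving 7 + 24 + 23 + 2 + 11 + 19 + 24 = 110.
One more card then forces some back color to 25, so 110 + 1 = 111.

111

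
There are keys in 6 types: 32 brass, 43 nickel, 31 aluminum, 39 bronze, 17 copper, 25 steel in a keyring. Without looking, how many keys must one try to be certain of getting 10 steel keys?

To avoid steel keys as long as possible, exhaust the other 5 types first.
The worst case draws every non-steel key first: 32 + 43 + 31 + 39 + 17 = 162.
The next 10 draws are then forced to be steel, giving 162 + 10 = 172.

172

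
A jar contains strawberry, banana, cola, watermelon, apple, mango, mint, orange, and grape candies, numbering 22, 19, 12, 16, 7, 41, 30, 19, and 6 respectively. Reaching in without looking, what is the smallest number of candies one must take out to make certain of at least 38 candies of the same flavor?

169

Treat the 9 flavors as pigeonholes.
In the worst case we take at most 37 of each flavor, but all 22 strawberry, all 19 banana, all 12 cola, all 16 watermelon, all 7 apple, all 30 mint, all 19 orange, and all 6 grape (fewer than 37), giving 22 + 19 + 12 + 16 + 7 + 37 + 30 + 19 + 6 = 168.
One more candy then forces some flavor to 38, so 168 + 1 = 169.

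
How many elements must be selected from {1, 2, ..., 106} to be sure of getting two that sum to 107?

Partition {1, …, 106} into 53 pairs: {1,106}, {2,105}, …, {53,54}.
Choosing 53 integers — say the integers 1 through 53 — takes one from each pair and avoids the property.
Choosing 54 forces two into the same pair by pigeonhole, and those sum to 107. So 54.

54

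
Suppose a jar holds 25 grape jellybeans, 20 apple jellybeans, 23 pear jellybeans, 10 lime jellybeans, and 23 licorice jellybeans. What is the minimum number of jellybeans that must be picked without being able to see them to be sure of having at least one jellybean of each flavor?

The hardest flavor to obtain is lime: we could draw every other jellybean first — 101 − 10 = 91 jellybeans — without a single lime one.
The next draw must be lime, so 91 + 1 = 92.

92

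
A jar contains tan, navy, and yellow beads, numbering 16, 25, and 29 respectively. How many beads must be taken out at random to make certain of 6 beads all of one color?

16

Treat the 3 colors as pigeonholes.
The worst case takes 5 beads of each color without reaching 6 of any: 3 × 5 = 15.
The next bead must bring some color to 6, so 15 + 1 = 16.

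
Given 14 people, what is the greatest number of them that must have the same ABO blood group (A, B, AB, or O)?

There are 4 ABO blood groups, which serve as the pigeonholes.
If each of the 4 ABO blood groups held at most 3, the total would be at most 4 × 3 = 12 < 14, a contradiction.
So at least one holds ⌈14/4⌉ = 4.

4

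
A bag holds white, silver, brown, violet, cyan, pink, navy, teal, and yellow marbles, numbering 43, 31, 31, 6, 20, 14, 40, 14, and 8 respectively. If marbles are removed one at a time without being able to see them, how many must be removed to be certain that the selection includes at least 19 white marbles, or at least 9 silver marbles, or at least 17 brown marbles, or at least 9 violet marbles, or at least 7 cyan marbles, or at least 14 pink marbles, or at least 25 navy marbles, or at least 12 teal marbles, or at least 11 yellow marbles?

111

The worst case stops just short of every target: 18 white, 8 silver, 16 brown, all 6 violet, 6 cyan, 13 pink, 24 navy, 11 teal, all 8 yellow — 18 + 8 + 16 + 6 + 6 + 13 + 24 + 11 + 8 = 110 marbles.
One more marble must push some color to its target, so 110 + 1 = 111.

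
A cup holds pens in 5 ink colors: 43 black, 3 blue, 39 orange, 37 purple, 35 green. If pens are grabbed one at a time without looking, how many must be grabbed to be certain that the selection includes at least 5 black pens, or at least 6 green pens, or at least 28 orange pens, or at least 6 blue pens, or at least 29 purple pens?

68

The worst case stops just short of every target: 4 black, all 3 blue, 27 orange, 28 purple, 5 green — 4 + 3 + 27 + 28 + 5 = 67 pens.
One more pen must push some ink color to its target, so 67 + 1 = 68.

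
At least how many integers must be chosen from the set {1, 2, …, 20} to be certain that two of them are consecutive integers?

Partition {1, …, 20} into 10 pairs: {1,2}, {3,4}, …, {19,20}.
Choosing 10 integers — say the 10 even numbers 2, 4, …, 20 — takes one from each pair and avoids the property.
Choosing 11 forces two into the same pair by pigeonhole, and those are consecutive. So 11.

11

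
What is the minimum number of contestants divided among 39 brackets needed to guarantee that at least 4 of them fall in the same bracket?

There are 39 brackets acting as pigeonholes.
With 39 × 3 = 117 contestants we could place exactly 3 in each, with no class reaching 4.
One more forces some class to hold 4, so 117 + 1 = 118.

118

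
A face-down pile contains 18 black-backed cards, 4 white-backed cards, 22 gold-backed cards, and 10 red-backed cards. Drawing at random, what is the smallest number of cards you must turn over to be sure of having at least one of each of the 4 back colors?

51

The hardest back color to obtain is white-backed: we could draw every other card first — 54 − 4 = 50 cards — without a single white-backed one.
The next draw must be white-backed, so 50 + 1 = 51.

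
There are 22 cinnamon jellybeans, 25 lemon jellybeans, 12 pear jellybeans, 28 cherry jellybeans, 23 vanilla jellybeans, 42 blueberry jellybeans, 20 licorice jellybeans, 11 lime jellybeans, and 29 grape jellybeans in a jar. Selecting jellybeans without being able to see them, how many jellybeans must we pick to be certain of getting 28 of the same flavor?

Treat the 9 flavors as pigeonholes.
In the worst case we take at most 27 of each flavor, but all 22 cinnamon, all 25 lemon, all 12 pear, all 23 vanilla, all 20 licorice, and all 11 lime (fewer than 27), giving 22 + 25 + 12 + 27 + 23 + 27 + 20 + 11 + 27 = 194.
One more jellybean then forces some flavor to 28, so 194 + 1 = 195.

195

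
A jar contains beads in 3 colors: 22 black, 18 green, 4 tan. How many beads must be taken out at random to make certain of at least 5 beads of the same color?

13

The worst case takes 4 beads of each color without reaching 5 of any: 3 × 4 = 12.
The next bead must bring some color to 5, so 12 + 1 = 13.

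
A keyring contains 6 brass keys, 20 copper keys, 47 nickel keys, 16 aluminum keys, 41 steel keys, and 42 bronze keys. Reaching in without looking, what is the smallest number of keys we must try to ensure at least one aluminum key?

To avoid aluminum keys as long as possible, exhaust the other 5 types first.
The worst case draws every non-aluminum key first: 6 + 20 + 47 + 41 + 42 = 156.
The next draw is then forced to be aluminum, giving 156 + 1 = 157.

157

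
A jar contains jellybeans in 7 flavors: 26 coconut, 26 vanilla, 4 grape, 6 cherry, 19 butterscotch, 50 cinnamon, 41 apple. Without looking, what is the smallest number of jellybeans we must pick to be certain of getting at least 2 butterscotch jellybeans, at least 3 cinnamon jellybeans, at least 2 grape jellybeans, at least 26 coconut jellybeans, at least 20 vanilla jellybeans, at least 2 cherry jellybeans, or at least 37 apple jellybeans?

86

Each of the 7 flavors has its own threshold; avoid all of them simultaneously.
The worst case stops just short of every target: 25 coconut, 19 vanilla, 1 grape, 1 cherry, 1 butterscotch, 2 cinnamon, 36 apple — 25 + 19 + 1 + 1 + 1 + 2 + 36 = 85 jellybeans.
One more jellybean must push some flavor to its target, so 85 + 1 = 86.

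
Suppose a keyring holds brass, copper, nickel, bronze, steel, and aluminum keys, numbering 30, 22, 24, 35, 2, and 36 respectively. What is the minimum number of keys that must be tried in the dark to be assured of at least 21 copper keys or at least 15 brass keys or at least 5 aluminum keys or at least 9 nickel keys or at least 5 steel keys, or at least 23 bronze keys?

The worst case stops just short of every target: 14 brass, 20 copper, 8 nickel, 22 bronze, all 2 steel, 4 aluminum — 14 + 20 + 8 + 22 + 2 + 4 = 70 keys.
One more key must push some type to its target, so 70 + 1 = 71.

71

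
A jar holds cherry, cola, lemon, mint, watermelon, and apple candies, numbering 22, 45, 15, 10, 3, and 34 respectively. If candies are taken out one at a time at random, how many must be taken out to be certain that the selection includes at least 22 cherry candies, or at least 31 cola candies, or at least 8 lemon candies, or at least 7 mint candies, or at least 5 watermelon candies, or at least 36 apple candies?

The worst case stops just short of every target: 21 cherry, 30 cola, 7 lemon, 6 mint, all 3 watermelon, all 34 apple — 21 + 30 + 7 + 6 + 3 + 34 = 101 candies.
One more candy must push some flavor to its target, so 101 + 1 = 102.

102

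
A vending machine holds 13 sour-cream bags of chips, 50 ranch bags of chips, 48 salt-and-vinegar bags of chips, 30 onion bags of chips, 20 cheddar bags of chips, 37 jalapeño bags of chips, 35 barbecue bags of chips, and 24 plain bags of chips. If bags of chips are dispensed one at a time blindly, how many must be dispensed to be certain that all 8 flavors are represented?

245

The hardest flavor to obtain is sour-cream: we could draw every other bag of chips first — 257 − 13 = 244 bags of chips — without a single sour-cream one.
The next draw must be sour-cream, so 244 + 1 = 245.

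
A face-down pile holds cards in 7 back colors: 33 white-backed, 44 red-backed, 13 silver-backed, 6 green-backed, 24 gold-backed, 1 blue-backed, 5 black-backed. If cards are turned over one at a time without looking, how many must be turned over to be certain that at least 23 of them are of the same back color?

92

In the worst case we take at most 22 of each back color, but all 13 silver-backed, all 6 green-backed, all 1 blue-backed, and all 5 black-backed (fewer than 22), giving 22 + 22 + 13 + 6 + 22 + 1 + 5 = 91.
One more card then forces some back color to 23, so 91 + 1 = 92.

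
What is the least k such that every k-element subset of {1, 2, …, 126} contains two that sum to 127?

Partition {1, …, 126} into 63 pairs: {1,126}, {2,125}, …, {63,64}.
Choosing 63 integers — say the integers 1 through 63 — takes one from each pair and avoids the property.
Choosing 64 forces two into the same pair by pigeonhole, and those sum to 127. So 64.

64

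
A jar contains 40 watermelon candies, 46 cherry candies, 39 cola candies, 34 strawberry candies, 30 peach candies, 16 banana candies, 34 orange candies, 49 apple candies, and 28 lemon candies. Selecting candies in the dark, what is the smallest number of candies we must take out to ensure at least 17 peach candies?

To avoid peach candies as long as possible, exhaust the other 8 flavors first.
The worst case draws every non-peach candy first: 40 + 46 + 39 + 34 + 16 + 34 + 49 + 28 = 286.
The next 17 draws are then forced to be peach, giving 286 + 17 = 303.

303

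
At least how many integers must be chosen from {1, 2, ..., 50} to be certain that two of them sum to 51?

Partition {1, …, 50} into 25 pairs: {1,50}, {2,49}, …, {25,26}.
Choosing 25 integers — say the integers 1 through 25 — takes one from each pair and avoids the property.
Choosing 26 forces two into the same pair by pigeonhole, and those sum to 51. So 26.

26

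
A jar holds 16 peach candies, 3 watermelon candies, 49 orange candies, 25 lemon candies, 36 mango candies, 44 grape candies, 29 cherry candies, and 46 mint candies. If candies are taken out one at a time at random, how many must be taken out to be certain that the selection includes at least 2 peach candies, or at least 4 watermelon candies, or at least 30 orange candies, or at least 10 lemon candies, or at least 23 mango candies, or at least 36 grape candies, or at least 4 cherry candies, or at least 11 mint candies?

Each of the 8 flavors has its own threshold; avoid all of them simultaneously.
The worst case stops just short of every target: 1 peach, 3 watermelon, 29 orange, 9 lemon, 22 mango, 35 grape, 3 cherry, 10 mint — 1 + 3 + 29 + 9 + 22 + 35 + 3 + 10 = 112 candies.
One more candy must push some flavor to its target, so 112 + 1 = 113.

113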